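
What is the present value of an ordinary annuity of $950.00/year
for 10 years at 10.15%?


Formula: PV = PMT * (1 - (1+r)^(-n)) / r
Discount factor: (1 + 0.1015)^(-10) = 0.380325
Bracket: 1 - 0.380325 = 0.619675
PV = $950.00 * 0.619675 / 0.1015 = $5,799.91

$5,799.91


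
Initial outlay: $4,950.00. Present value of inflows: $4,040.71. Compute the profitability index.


Formula: PI = PV(cash flows) / initial investment
Substituting: PI = $4,040.71 / $4,950.00
PI = 0.8163

0.8163


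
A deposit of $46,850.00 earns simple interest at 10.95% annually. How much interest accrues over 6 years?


Formula: I = P * r * t
Substituting: I = $46,850.00 * 0.1095 * 6
Step: I = $46,850.00 * 0.657
I = $30,780.45

$30,780.45


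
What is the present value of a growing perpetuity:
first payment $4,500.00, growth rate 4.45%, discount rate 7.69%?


Formula: PV = C / (r - g)
Spread: r - g = 0.0769 - 0.0445 = 0.0324
Substituting: PV = $4,500.00 / 0.0324
PV = $138,888.89

$138,888.89


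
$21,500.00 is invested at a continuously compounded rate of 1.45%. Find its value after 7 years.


Formula: FV = P * e^(r*t)
Exponent: r*t = 0.0145 * 7 = 0.1015
e^(0.1015) = 1.10683
FV = $21,500.00 * 1.10683 = $23,796.84

$23,796.84


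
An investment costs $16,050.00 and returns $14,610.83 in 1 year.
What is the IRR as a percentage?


Formula: IRR = C1/C0 - 1
Substituting: IRR = $14,610.83 / $16,050.00 - 1
Ratio: 0.910332 - 1 = -0.089668
IRR = -8.9668%

-8.9668%


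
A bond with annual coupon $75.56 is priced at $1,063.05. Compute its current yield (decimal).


Formula: Current yield = annual coupon / price
Substituting: CY = $75.56 / $1,063.05
CY = 0.071079

0.071079


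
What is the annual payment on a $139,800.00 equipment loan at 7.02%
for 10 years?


Formula: PMT = PV * r / (1 - (1+r)^(-n))
Denominator: 1 - (1 + 0.0702)^(-10) = 0.4926
Numerator: $139,800.00 * 0.0702 = 9813.96
PMT = 9813.96 / 0.4926 = $19,922.78

$19,922.78


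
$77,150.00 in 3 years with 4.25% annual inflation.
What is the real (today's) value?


Formula: Real value = nominal / (1 + inflation)^years
Price level: (1 + 0.0425)^3 = 1.132996
Real value = $77,150.00 / 1.132996 = $68,093.83

$68,093.83


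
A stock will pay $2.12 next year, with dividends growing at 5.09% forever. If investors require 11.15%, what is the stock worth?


Formula: P = D1 / (r - g)
Spread: r - g = 0.1115 - 0.0509 = 0.0606
Substituting: P = $2.12 / 0.0606
P = $34.98

$34.98


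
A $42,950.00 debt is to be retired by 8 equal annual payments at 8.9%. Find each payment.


Formula: PMT = PV * r / (1 - (1+r)^(-n))
Denominator: 1 - (1 + 0.089)^(-8) = 0.494435
Numerator: $42,950.00 * 0.089 = 3822.55
PMT = 3822.55 / 0.494435 = $7,731.15

$7,731.15


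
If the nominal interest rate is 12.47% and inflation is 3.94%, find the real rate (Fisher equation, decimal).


Formula: (1 + r_real) = (1 + r_nom) / (1 + inflation)
Substituting: (1 + r_real) = 1.1247 / 1.0394
(1 + r_real) = 1.082067
r_real = 1.082067 - 1 = 0.082067

0.082067


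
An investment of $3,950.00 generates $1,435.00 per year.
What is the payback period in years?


Formula: Payback = investment / annual cash flow
Substituting: Payback = $3,950.00 / $1,435.00
Payback = 2.7526 years

2.7526 years


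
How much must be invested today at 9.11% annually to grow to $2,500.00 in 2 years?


Formula: PV = FV / (1 + r)^n
Substituting: PV = $2,500.00 / (1 + 0.0911)^2
Discount factor: (1.0911)^2 = 1.190499
PV = $2,500.00 / 1.190499 = $2,099.96

$2,099.96


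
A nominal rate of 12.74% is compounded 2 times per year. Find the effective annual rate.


Formula: EAR = (1 + r/m)^m - 1
Period rate: r/m = 0.1274 / 2 = 0.0637
Compounding: (1 + 0.0637)^2 = 1.131458
EAR = 1.131458 - 1 = 0.131458

0.131458


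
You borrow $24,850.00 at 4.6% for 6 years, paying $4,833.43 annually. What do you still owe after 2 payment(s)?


Formula: Balance = PV*(1+r)^k - PMT*((1+r)^k - 1)/r
Growth: (1 + 0.046)^2 = 1.094116
Accumulated factor: ((1+r)^k - 1)/r = 2.046
Balance = $24,850.00 * 1.094116 - $4,833.43 * 2.046
Balance = $17,299.58

$17,299.58


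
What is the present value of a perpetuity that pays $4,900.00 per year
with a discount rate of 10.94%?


Formula: PV = C / r
Substituting: PV = $4,900.00 / 0.1094
PV = $44,789.76

$44,789.76


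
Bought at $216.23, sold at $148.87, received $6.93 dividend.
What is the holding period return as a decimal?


Formula: HPR = (P1 - P0 + D) / P0
Gain: $148.87 - $216.23 + $6.93 = -$60.43
HPR = -$60.43 / $216.23 = -0.2795

-0.2795


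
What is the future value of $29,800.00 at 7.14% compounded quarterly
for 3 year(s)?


Formula: FV = P * (1 + r/m)^(m*t)
Period rate: r/m = 0.0714 / 4 = 0.01785
Total periods: m*t = 4 * 3 = 12
Growth factor: (1 + 0.01785)^12 = 1.236532
FV = $29,800.00 * 1.236532 = $36,848.65

$36,848.65


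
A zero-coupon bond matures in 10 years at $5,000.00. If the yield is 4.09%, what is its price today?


Formula: Price = FV / (1 + r)^n
Substituting: Price = $5,000.00 / (1 + 0.0409)^10
Discount factor: (1.0409)^10 = 1.493104
Price = $5,000.00 / 1.493104 = $3,348.73

$3,348.73


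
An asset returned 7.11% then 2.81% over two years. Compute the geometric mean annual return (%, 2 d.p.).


Formula: Geometric mean = ((1+r1)*(1+r2))^(1/2) - 1
Product: (1 + 0.0711) * (1 + 0.0281) = 1.0711 * 1.0281 = 1.101198
Square root: 1.101198^0.5 = 1.04938
Geometric mean = 1.04938 - 1 = 0.04938
As percentage: 4.94%

4.94%


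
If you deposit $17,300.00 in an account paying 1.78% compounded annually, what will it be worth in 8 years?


Formula: FV = P * (1 + r)^n
Substituting: FV = $17,300.00 * (1 + 0.0178)^8
Growth factor: (1.0178)^8 = 1.151594
FV = $17,300.00 * 1.151594 = $19,922.58

$19,922.58


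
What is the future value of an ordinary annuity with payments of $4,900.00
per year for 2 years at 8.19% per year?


Formula: FV = PMT * ((1+r)^n - 1) / r
Growth factor: (1 + 0.0819)^2 = 1.170508
Numerator: 1.170508 - 1 = 0.170508
FV = $4,900.00 * 0.170508 / 0.0819 = $10,201.31

$10,201.31


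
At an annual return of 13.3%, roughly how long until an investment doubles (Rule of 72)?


Formula: Years ≈ 72 / r
Substituting: Years ≈ 72 / 13.3
Years ≈ 5.4

5.4 years


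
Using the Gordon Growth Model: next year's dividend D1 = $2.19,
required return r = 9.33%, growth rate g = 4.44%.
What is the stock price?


Formula: P = D1 / (r - g)
Spread: r - g = 0.0933 - 0.0444 = 0.0489
Substituting: P = $2.19 / 0.0489
P = $44.79

$44.79


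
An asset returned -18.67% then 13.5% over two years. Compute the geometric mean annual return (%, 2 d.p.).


Formula: Geometric mean = ((1+r1)*(1+r2))^(1/2) - 1
Product: (1 + -0.1867) * (1 + 0.135) = 0.8133 * 1.135 = 0.923095
Square root: 0.923095^0.5 = 0.960779
Geometric mean = 0.960779 - 1 = -0.039221
As percentage: -3.92%

-3.92%


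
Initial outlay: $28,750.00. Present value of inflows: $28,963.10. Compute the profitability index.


Formula: PI = PV(cash flows) / initial investment
Substituting: PI = $28,963.10 / $28,750.00
PI = 1.0074

1.0074


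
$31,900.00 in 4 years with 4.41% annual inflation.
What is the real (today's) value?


Formula: Real value = nominal / (1 + inflation)^years
Price level: (1 + 0.0441)^4 = 1.188416
Real value = $31,900.00 / 1.188416 = $26,842.46

$26,842.46


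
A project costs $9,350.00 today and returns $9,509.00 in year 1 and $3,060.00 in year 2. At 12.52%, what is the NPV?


Formula: NPV = C0 + C1/(1+r) + C2/(1+r)^2
Discount C1: $9,509.00 / (1 + 0.1252) = $8,450.94
Discount C2: $3,060.00 / (1 + 0.1252)^2 = $2,416.92
NPV = -$9,350.00 + $8,450.94 + $2,416.92 = $1,517.86

$1,517.86


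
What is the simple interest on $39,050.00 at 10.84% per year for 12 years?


Formula: I = P * r * t
Substituting: I = $39,050.00 * 0.1084 * 12
Step: I = $39,050.00 * 1.3008
I = $50,796.24

$50,796.24


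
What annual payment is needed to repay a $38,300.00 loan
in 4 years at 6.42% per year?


Formula: PMT = PV * r / (1 - (1+r)^(-n))
Denominator: 1 - (1 + 0.0642)^(-4) = 0.220337
Numerator: $38,300.00 * 0.0642 = 2458.86
PMT = 2458.86 / 0.220337 = $11,159.55

$11,159.55


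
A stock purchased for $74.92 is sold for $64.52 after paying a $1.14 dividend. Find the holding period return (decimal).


Formula: HPR = (P1 - P0 + D) / P0
Gain: $64.52 - $74.92 + $1.14 = -$9.26
HPR = -$9.26 / $74.92 = -0.1236

-0.1236


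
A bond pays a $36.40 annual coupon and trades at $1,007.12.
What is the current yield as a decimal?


Formula: Current yield = annual coupon / price
Substituting: CY = $36.40 / $1,007.12
CY = 0.036143

0.036143


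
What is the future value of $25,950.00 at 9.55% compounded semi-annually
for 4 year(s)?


Formula: FV = P * (1 + r/m)^(m*t)
Period rate: r/m = 0.0955 / 2 = 0.04775
Total periods: m*t = 2 * 4 = 8
Growth factor: (1 + 0.04775)^8 = 1.452317
FV = $25,950.00 * 1.452317 = $37,687.62

$37,687.62


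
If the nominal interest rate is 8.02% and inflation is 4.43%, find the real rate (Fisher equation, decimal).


Formula: (1 + r_real) = (1 + r_nom) / (1 + inflation)
Substituting: (1 + r_real) = 1.0802 / 1.0443
(1 + r_real) = 1.034377
r_real = 1.034377 - 1 = 0.034377

0.034377


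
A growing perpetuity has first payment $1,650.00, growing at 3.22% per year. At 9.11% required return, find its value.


Formula: PV = C / (r - g)
Spread: r - g = 0.0911 - 0.0322 = 0.0589
Substituting: PV = $1,650.00 / 0.0589
PV = $28,013.58

$28,013.58


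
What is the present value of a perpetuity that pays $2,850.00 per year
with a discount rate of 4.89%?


Formula: PV = C / r
Substituting: PV = $2,850.00 / 0.0489
PV = $58,282.21

$58,282.21


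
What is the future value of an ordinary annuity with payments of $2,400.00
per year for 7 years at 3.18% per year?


Formula: FV = PMT * ((1+r)^n - 1) / r
Growth factor: (1 + 0.0318)^7 = 1.244998
Numerator: 1.244998 - 1 = 0.244998
FV = $2,400.00 * 0.244998 / 0.0318 = $18,490.42

$18,490.42


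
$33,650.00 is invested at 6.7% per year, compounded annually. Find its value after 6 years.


Formula: FV = P * (1 + r)^n
Substituting: FV = $33,650.00 * (1 + 0.067)^6
Growth factor: (1.067)^6 = 1.475661
FV = $33,650.00 * 1.475661 = $49,655.98

$49,655.98


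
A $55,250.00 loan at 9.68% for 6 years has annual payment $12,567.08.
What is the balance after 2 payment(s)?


Formula: Balance = PV*(1+r)^k - PMT*((1+r)^k - 1)/r
Growth: (1 + 0.0968)^2 = 1.20297
Accumulated factor: ((1+r)^k - 1)/r = 2.0968
Balance = $55,250.00 * 1.20297 - $12,567.08 * 2.0968
Balance = $40,113.45

$40,113.45


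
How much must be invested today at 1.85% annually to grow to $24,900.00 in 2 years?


Formula: PV = FV / (1 + r)^n
Substituting: PV = $24,900.00 / (1 + 0.0185)^2
Discount factor: (1.0185)^2 = 1.037342
PV = $24,900.00 / 1.037342 = $24,003.65

$24,003.65


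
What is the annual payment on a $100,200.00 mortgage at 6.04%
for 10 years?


Formula: PMT = PV * r / (1 - (1+r)^(-n))
Denominator: 1 - (1 + 0.0604)^(-10) = 0.443708
Numerator: $100,200.00 * 0.0604 = 6052.08
PMT = 6052.08 / 0.443708 = $13,639.78

$13,639.78


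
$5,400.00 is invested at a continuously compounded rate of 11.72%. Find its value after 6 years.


Formula: FV = P * e^(r*t)
Exponent: r*t = 0.1172 * 6 = 0.7032
e^(0.7032) = 2.020207
FV = $5,400.00 * 2.020207 = $10,909.12

$10,909.12


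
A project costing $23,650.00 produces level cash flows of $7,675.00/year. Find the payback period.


Formula: Payback = investment / annual cash flow
Substituting: Payback = $23,650.00 / $7,675.00
Payback = 3.0814 years

3.0814 years


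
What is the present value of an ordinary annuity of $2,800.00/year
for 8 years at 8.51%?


Formula: PV = PMT * (1 - (1+r)^(-n)) / r
Discount factor: (1 + 0.0851)^(-8) = 0.520286
Bracket: 1 - 0.520286 = 0.479714
PV = $2,800.00 * 0.479714 / 0.0851 = $15,783.78

$15,783.78


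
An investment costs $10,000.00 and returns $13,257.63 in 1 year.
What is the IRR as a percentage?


Formula: IRR = C1/C0 - 1
Substituting: IRR = $13,257.63 / $10,000.00 - 1
Ratio: 1.325763 - 1 = 0.325763
IRR = 32.5763%

32.5763%


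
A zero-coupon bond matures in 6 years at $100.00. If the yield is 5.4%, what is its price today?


Formula: Price = FV / (1 + r)^n
Substituting: Price = $100.00 / (1 + 0.054)^6
Discount factor: (1.054)^6 = 1.37102
Price = $100.00 / 1.37102 = $72.94

$72.94


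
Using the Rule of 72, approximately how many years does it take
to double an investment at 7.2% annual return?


Formula: Years ≈ 72 / r
Substituting: Years ≈ 72 / 7.2
Years ≈ 10.0

10.0 years


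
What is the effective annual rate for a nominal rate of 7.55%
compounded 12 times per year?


Formula: EAR = (1 + r/m)^m - 1
Period rate: r/m = 0.0755 / 12 = 0.006292
Compounding: (1 + 0.006292)^12 = 1.078168
EAR = 1.078168 - 1 = 0.078168

0.078168


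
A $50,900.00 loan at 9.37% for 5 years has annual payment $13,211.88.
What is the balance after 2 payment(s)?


Formula: Balance = PV*(1+r)^k - PMT*((1+r)^k - 1)/r
Growth: (1 + 0.0937)^2 = 1.19618
Accumulated factor: ((1+r)^k - 1)/r = 2.0937
Balance = $50,900.00 * 1.19618 - $13,211.88 * 2.0937
Balance = $33,223.83

$33,223.83


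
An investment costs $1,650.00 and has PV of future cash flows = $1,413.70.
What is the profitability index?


Formula: PI = PV(cash flows) / initial investment
Substituting: PI = $1,413.70 / $1,650.00
PI = 0.8568

0.8568


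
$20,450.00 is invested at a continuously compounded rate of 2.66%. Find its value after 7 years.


Formula: FV = P * e^(r*t)
Exponent: r*t = 0.0266 * 7 = 0.1862
e^(0.1862) = 1.204663
FV = $20,450.00 * 1.204663 = $24,635.36

$24,635.36


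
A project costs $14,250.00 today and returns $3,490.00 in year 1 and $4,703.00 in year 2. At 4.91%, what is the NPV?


Formula: NPV = C0 + C1/(1+r) + C2/(1+r)^2
Discount C1: $3,490.00 / (1 + 0.0491) = $3,326.66
Discount C2: $4,703.00 / (1 + 0.0491)^2 = $4,273.08
NPV = -$14,250.00 + $3,326.66 + $4,273.08 = -$6,650.26

-$6,650.26


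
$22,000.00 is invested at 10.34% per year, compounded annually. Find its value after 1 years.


Formula: FV = P * (1 + r)^n
Substituting: FV = $22,000.00 * (1 + 0.1034)^1
Growth factor: (1.1034)^1 = 1.1034
FV = $22,000.00 * 1.1034 = $24,274.80

$24,274.80


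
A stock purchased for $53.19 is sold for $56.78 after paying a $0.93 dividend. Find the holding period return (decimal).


Formula: HPR = (P1 - P0 + D) / P0
Gain: $56.78 - $53.19 + $0.93 = $4.52
HPR = $4.52 / $53.19 = 0.085

0.085


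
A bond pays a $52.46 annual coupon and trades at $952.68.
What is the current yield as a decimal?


Formula: Current yield = annual coupon / price
Substituting: CY = $52.46 / $952.68
CY = 0.055066

0.055066


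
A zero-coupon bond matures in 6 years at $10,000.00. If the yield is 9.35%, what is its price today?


Formula: Price = FV / (1 + r)^n
Substituting: Price = $10,000.00 / (1 + 0.0935)^6
Discount factor: (1.0935)^6 = 1.709672
Price = $10,000.00 / 1.709672 = $5,849.08

$5,849.08


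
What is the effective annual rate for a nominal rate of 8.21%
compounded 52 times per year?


Formula: EAR = (1 + r/m)^m - 1
Period rate: r/m = 0.0821 / 52 = 0.001579
Compounding: (1 + 0.001579)^52 = 1.085494
EAR = 1.085494 - 1 = 0.085494

0.085494


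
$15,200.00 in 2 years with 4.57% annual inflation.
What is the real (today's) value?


Formula: Real value = nominal / (1 + inflation)^years
Price level: (1 + 0.0457)^2 = 1.093488
Real value = $15,200.00 / 1.093488 = $13,900.47

$13,900.47


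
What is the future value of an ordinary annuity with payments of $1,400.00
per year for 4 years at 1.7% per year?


Formula: FV = PMT * ((1+r)^n - 1) / r
Growth factor: (1 + 0.017)^4 = 1.069754
Numerator: 1.069754 - 1 = 0.069754
FV = $1,400.00 * 0.069754 / 0.017 = $5,744.43

$5,744.43


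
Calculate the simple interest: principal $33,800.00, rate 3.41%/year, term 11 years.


Formula: I = P * r * t
Substituting: I = $33,800.00 * 0.0341 * 11
Step: I = $33,800.00 * 0.3751
I = $12,678.38

$12,678.38


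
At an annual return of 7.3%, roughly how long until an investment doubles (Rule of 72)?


Formula: Years ≈ 72 / r
Substituting: Years ≈ 72 / 7.3
Years ≈ 9.9

9.9 years


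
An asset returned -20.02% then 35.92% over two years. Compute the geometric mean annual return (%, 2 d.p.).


Formula: Geometric mean = ((1+r1)*(1+r2))^(1/2) - 1
Product: (1 + -0.2002) * (1 + 0.3592) = 0.7998 * 1.3592 = 1.087088
Square root: 1.087088^0.5 = 1.042635
Geometric mean = 1.042635 - 1 = 0.042635
As percentage: 4.26%

4.26%


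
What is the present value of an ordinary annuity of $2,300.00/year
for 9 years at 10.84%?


Formula: PV = PMT * (1 - (1+r)^(-n)) / r
Discount factor: (1 + 0.1084)^(-9) = 0.396033
Bracket: 1 - 0.396033 = 0.603967
PV = $2,300.00 * 0.603967 / 0.1084 = $12,814.80

$12,814.80


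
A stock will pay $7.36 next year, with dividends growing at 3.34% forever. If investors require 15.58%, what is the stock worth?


Formula: P = D1 / (r - g)
Spread: r - g = 0.1558 - 0.0334 = 0.1224
Substituting: P = $7.36 / 0.1224
P = $60.13

$60.13


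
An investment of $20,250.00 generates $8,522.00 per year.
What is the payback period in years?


Formula: Payback = investment / annual cash flow
Substituting: Payback = $20,250.00 / $8,522.00
Payback = 2.3762 years

2.3762 years


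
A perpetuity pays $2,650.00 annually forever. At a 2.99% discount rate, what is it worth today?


Formula: PV = C / r
Substituting: PV = $2,650.00 / 0.0299
PV = $88,628.76

$88,628.76


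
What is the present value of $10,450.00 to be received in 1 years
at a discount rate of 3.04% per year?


Formula: PV = FV / (1 + r)^n
Substituting: PV = $10,450.00 / (1 + 0.0304)^1
Discount factor: (1.0304)^1 = 1.0304
PV = $10,450.00 / 1.0304 = $10,141.69

$10,141.69


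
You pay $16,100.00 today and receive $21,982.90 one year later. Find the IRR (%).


Formula: IRR = C1/C0 - 1
Substituting: IRR = $21,982.90 / $16,100.00 - 1
Ratio: 1.365398 - 1 = 0.365398
IRR = 36.5398%

36.5398%


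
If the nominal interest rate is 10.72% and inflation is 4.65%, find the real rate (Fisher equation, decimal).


Formula: (1 + r_real) = (1 + r_nom) / (1 + inflation)
Substituting: (1 + r_real) = 1.1072 / 1.0465
(1 + r_real) = 1.058003
r_real = 1.058003 - 1 = 0.058003

0.058003


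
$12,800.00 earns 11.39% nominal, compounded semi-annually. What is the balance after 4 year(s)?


Formula: FV = P * (1 + r/m)^(m*t)
Period rate: r/m = 0.1139 / 2 = 0.05695
Total periods: m*t = 2 * 4 = 8
Growth factor: (1 + 0.05695)^8 = 1.557527
FV = $12,800.00 * 1.557527 = $19,936.34

$19,936.34


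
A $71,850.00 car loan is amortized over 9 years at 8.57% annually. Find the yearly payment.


Formula: PMT = PV * r / (1 - (1+r)^(-n))
Denominator: 1 - (1 + 0.0857)^(-9) = 0.522898
Numerator: $71,850.00 * 0.0857 = 6157.545
PMT = 6157.545 / 0.522898 = $11,775.81

$11,775.81


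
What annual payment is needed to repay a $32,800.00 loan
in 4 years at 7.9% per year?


Formula: PMT = PV * r / (1 - (1+r)^(-n))
Denominator: 1 - (1 + 0.079)^(-4) = 0.262242
Numerator: $32,800.00 * 0.079 = 2591.2
PMT = 2591.2 / 0.262242 = $9,880.97

$9,880.97


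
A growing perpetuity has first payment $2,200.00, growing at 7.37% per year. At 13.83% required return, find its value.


Formula: PV = C / (r - g)
Spread: r - g = 0.1383 - 0.0737 = 0.0646
Substituting: PV = $2,200.00 / 0.0646
PV = $34,055.73

$34,055.73


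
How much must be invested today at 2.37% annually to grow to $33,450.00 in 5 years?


Formula: PV = FV / (1 + r)^n
Substituting: PV = $33,450.00 / (1 + 0.0237)^5
Discount factor: (1.0237)^5 = 1.124252
PV = $33,450.00 / 1.124252 = $29,753.13

$29,753.13


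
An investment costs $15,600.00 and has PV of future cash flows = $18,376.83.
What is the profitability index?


Formula: PI = PV(cash flows) / initial investment
Substituting: PI = $18,376.83 / $15,600.00
PI = 1.178

1.178


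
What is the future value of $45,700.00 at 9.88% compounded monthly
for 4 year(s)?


Formula: FV = P * (1 + r/m)^(m*t)
Period rate: r/m = 0.0988 / 12 = 0.008233
Total periods: m*t = 12 * 4 = 48
Growth factor: (1 + 0.008233)^48 = 1.482281
FV = $45,700.00 * 1.482281 = $67,740.23

$67,740.23


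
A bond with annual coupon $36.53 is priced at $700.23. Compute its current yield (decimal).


Formula: Current yield = annual coupon / price
Substituting: CY = $36.53 / $700.23
CY = 0.052169

0.052169


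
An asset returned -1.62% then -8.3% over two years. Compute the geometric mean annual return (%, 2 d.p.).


Formula: Geometric mean = ((1+r1)*(1+r2))^(1/2) - 1
Product: (1 + -0.0162) * (1 + -0.083) = 0.9838 * 0.917 = 0.902145
Square root: 0.902145^0.5 = 0.949813
Geometric mean = 0.949813 - 1 = -0.050187
As percentage: -5.02%

-5.02%


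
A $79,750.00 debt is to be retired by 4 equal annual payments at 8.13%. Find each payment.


Formula: PMT = PV * r / (1 - (1+r)^(-n))
Denominator: 1 - (1 + 0.0813)^(-4) = 0.268499
Numerator: $79,750.00 * 0.0813 = 6483.675
PMT = 6483.675 / 0.268499 = $24,147.90

$24,147.90


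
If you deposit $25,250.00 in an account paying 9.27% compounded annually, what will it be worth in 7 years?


Formula: FV = P * (1 + r)^n
Substituting: FV = $25,250.00 * (1 + 0.0927)^7
Growth factor: (1.0927)^7 = 1.859973
FV = $25,250.00 * 1.859973 = $46,964.31

$46,964.31


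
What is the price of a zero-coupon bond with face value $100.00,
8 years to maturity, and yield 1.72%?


Formula: Price = FV / (1 + r)^n
Substituting: Price = $100.00 / (1 + 0.0172)^8
Discount factor: (1.0172)^8 = 1.146175
Price = $100.00 / 1.146175 = $87.25

$87.25


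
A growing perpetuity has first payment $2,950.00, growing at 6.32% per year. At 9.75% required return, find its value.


Formula: PV = C / (r - g)
Spread: r - g = 0.0975 - 0.0632 = 0.0343
Substituting: PV = $2,950.00 / 0.0343
PV = $86,005.83

$86,005.83


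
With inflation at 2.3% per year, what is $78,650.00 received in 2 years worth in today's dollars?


Formula: Real value = nominal / (1 + inflation)^years
Price level: (1 + 0.023)^2 = 1.046529
Real value = $78,650.00 / 1.046529 = $75,153.20

$75,153.20


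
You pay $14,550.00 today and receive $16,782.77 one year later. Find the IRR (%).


Formula: IRR = C1/C0 - 1
Substituting: IRR = $16,782.77 / $14,550.00 - 1
Ratio: 1.153455 - 1 = 0.153455
IRR = 15.3455%

15.3455%


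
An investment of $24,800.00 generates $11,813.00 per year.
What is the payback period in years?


Formula: Payback = investment / annual cash flow
Substituting: Payback = $24,800.00 / $11,813.00
Payback = 2.0994 years

2.0994 years


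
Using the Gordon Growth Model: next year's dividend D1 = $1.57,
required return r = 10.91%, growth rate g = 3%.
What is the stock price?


Formula: P = D1 / (r - g)
Spread: r - g = 0.1091 - 0.03 = 0.0791
Substituting: P = $1.57 / 0.0791
P = $19.85

$19.85


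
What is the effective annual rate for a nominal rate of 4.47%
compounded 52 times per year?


Formula: EAR = (1 + r/m)^m - 1
Period rate: r/m = 0.0447 / 52 = 0.00086
Compounding: (1 + 0.00086)^52 = 1.045694
EAR = 1.045694 - 1 = 0.045694

0.045694


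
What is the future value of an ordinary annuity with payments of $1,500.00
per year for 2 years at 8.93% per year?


Formula: FV = PMT * ((1+r)^n - 1) / r
Growth factor: (1 + 0.0893)^2 = 1.186574
Numerator: 1.186574 - 1 = 0.186574
FV = $1,500.00 * 0.186574 / 0.0893 = $3,133.95

$3,133.95


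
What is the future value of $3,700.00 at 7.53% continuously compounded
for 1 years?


Formula: FV = P * e^(r*t)
Exponent: r*t = 0.0753 * 1 = 0.0753
e^(0.0753) = 1.078208
FV = $3,700.00 * 1.078208 = $3,989.37

$3,989.37


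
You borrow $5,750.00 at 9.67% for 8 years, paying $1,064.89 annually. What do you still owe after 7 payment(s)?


Formula: Balance = PV*(1+r)^k - PMT*((1+r)^k - 1)/r
Growth: (1 + 0.0967)^7 = 1.908161
Accumulated factor: ((1+r)^k - 1)/r = 9.391525
Balance = $5,750.00 * 1.908161 - $1,064.89 * 9.391525
Balance = $970.98

$970.98


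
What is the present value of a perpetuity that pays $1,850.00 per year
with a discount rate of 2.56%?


Formula: PV = C / r
Substituting: PV = $1,850.00 / 0.0256
PV = $72,265.63

$72,265.63


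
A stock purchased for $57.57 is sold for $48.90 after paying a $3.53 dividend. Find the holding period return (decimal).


Formula: HPR = (P1 - P0 + D) / P0
Gain: $48.90 - $57.57 + $3.53 = -$5.14
HPR = -$5.14 / $57.57 = -0.0893

-0.0893


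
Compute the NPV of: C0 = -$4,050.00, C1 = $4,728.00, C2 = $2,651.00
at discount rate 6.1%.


Formula: NPV = C0 + C1/(1+r) + C2/(1+r)^2
Discount C1: $4,728.00 / (1 + 0.061) = $4,456.17
Discount C2: $2,651.00 / (1 + 0.061)^2 = $2,354.94
NPV = -$4,050.00 + $4,456.17 + $2,354.94 = $2,761.11

$2,761.11


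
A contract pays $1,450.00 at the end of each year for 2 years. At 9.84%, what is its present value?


Formula: PV = PMT * (1 - (1+r)^(-n)) / r
Discount factor: (1 + 0.0984)^(-2) = 0.828856
Bracket: 1 - 0.828856 = 0.171144
PV = $1,450.00 * 0.171144 / 0.0984 = $2,521.94

$2,521.94


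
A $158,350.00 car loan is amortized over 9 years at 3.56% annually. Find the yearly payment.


Formula: PMT = PV * r / (1 - (1+r)^(-n))
Denominator: 1 - (1 + 0.0356)^(-9) = 0.270086
Numerator: $158,350.00 * 0.0356 = 5637.26
PMT = 5637.26 / 0.270086 = $20,872.08

$20,872.08


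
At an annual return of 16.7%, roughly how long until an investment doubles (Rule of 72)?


Formula: Years ≈ 72 / r
Substituting: Years ≈ 72 / 16.7
Years ≈ 4.3

4.3 years


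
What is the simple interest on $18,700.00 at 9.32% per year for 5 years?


Formula: I = P * r * t
Substituting: I = $18,700.00 * 0.0932 * 5
Step: I = $18,700.00 * 0.466
I = $8,714.20

$8,714.20


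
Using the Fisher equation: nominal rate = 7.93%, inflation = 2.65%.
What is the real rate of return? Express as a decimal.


Formula: (1 + r_real) = (1 + r_nom) / (1 + inflation)
Substituting: (1 + r_real) = 1.0793 / 1.0265
(1 + r_real) = 1.051437
r_real = 1.051437 - 1 = 0.051437

0.051437


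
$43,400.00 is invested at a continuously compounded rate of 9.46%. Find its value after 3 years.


Formula: FV = P * e^(r*t)
Exponent: r*t = 0.0946 * 3 = 0.2838
e^(0.2838) = 1.328167
FV = $43,400.00 * 1.328167 = $57,642.46

$57,642.46


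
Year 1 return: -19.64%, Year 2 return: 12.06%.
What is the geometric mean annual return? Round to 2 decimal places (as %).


Formula: Geometric mean = ((1+r1)*(1+r2))^(1/2) - 1
Product: (1 + -0.1964) * (1 + 0.1206) = 0.8036 * 1.1206 = 0.900514
Square root: 0.900514^0.5 = 0.948954
Geometric mean = 0.948954 - 1 = -0.051046
As percentage: -5.10%

-5.10%


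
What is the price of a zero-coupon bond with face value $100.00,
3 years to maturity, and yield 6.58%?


Formula: Price = FV / (1 + r)^n
Substituting: Price = $100.00 / (1 + 0.0658)^3
Discount factor: (1.0658)^3 = 1.210674
Price = $100.00 / 1.210674 = $82.60

$82.60


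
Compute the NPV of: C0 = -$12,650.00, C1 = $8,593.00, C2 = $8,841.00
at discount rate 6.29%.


Formula: NPV = C0 + C1/(1+r) + C2/(1+r)^2
Discount C1: $8,593.00 / (1 + 0.0629) = $8,084.49
Discount C2: $8,841.00 / (1 + 0.0629)^2 = $7,825.58
NPV = -$12,650.00 + $8,084.49 + $7,825.58 = $3,260.07

$3,260.07


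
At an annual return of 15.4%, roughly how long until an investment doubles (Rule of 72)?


Formula: Years ≈ 72 / r
Substituting: Years ≈ 72 / 15.4
Years ≈ 4.7

4.7 years


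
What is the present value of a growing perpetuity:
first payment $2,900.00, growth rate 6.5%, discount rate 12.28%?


Formula: PV = C / (r - g)
Spread: r - g = 0.1228 - 0.065 = 0.0578
Substituting: PV = $2,900.00 / 0.0578
PV = $50,173.01

$50,173.01


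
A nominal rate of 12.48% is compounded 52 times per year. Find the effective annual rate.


Formula: EAR = (1 + r/m)^m - 1
Period rate: r/m = 0.1248 / 52 = 0.0024
Compounding: (1 + 0.0024)^52 = 1.132752
EAR = 1.132752 - 1 = 0.132752

0.132752


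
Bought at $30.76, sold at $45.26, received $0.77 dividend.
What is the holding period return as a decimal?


Formula: HPR = (P1 - P0 + D) / P0
Gain: $45.26 - $30.76 + $0.77 = $15.27
HPR = $15.27 / $30.76 = 0.4964

0.4964


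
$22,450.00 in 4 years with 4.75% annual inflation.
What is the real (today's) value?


Formula: Real value = nominal / (1 + inflation)^years
Price level: (1 + 0.0475)^4 = 1.203971
Real value = $22,450.00 / 1.203971 = $18,646.62

$18,646.62


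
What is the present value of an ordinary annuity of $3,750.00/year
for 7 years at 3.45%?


Formula: PV = PMT * (1 - (1+r)^(-n)) / r
Discount factor: (1 + 0.0345)^(-7) = 0.788654
Bracket: 1 - 0.788654 = 0.211346
PV = $3,750.00 * 0.211346 / 0.0345 = $22,972.39

$22,972.39


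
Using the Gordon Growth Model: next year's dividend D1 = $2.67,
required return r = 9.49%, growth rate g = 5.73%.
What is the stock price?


Formula: P = D1 / (r - g)
Spread: r - g = 0.0949 - 0.0573 = 0.0376
Substituting: P = $2.67 / 0.0376
P = $71.01

$71.01


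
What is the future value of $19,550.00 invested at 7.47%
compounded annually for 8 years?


Formula: FV = P * (1 + r)^n
Substituting: FV = $19,550.00 * (1 + 0.0747)^8
Growth factor: (1.0747)^8 = 1.7795
FV = $19,550.00 * 1.7795 = $34,789.22

$34,789.22


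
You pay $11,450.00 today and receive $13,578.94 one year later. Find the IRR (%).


Formula: IRR = C1/C0 - 1
Substituting: IRR = $13,578.94 / $11,450.00 - 1
Ratio: 1.185934 - 1 = 0.185934
IRR = 18.5934%

18.5934%


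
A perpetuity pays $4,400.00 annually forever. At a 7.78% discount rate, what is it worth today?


Formula: PV = C / r
Substituting: PV = $4,400.00 / 0.0778
PV = $56,555.27

$56,555.27


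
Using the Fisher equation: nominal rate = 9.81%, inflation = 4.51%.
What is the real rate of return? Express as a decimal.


Formula: (1 + r_real) = (1 + r_nom) / (1 + inflation)
Substituting: (1 + r_real) = 1.0981 / 1.0451
(1 + r_real) = 1.050713
r_real = 1.050713 - 1 = 0.050713

0.050713


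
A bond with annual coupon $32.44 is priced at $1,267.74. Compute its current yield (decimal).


Formula: Current yield = annual coupon / price
Substituting: CY = $32.44 / $1,267.74
CY = 0.025589

0.025589


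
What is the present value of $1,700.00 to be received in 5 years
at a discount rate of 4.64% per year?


Formula: PV = FV / (1 + r)^n
Substituting: PV = $1,700.00 / (1 + 0.0464)^5
Discount factor: (1.0464)^5 = 1.254552
PV = $1,700.00 / 1.254552 = $1,355.07

$1,355.07


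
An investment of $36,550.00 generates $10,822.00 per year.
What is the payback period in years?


Formula: Payback = investment / annual cash flow
Substituting: Payback = $36,550.00 / $10,822.00
Payback = 3.3774 years

3.3774 years


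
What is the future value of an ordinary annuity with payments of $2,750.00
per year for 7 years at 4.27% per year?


Formula: FV = PMT * ((1+r)^n - 1) / r
Growth factor: (1 + 0.0427)^7 = 1.340033
Numerator: 1.340033 - 1 = 0.340033
FV = $2,750.00 * 0.340033 / 0.0427 = $21,899.10

$21,899.10


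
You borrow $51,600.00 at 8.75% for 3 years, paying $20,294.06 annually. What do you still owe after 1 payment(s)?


Formula: Balance = PV*(1+r)^k - PMT*((1+r)^k - 1)/r
Growth: (1 + 0.0875)^1 = 1.0875
Accumulated factor: ((1+r)^k - 1)/r = 1.0
Balance = $51,600.00 * 1.0875 - $20,294.06 * 1.0
Balance = $35,820.94

$35,820.94


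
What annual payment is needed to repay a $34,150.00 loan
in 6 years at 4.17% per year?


Formula: PMT = PV * r / (1 - (1+r)^(-n))
Denominator: 1 - (1 + 0.0417)^(-6) = 0.217392
Numerator: $34,150.00 * 0.0417 = 1424.055
PMT = 1424.055 / 0.217392 = $6,550.62

$6,550.62


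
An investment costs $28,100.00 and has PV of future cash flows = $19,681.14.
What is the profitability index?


Formula: PI = PV(cash flows) / initial investment
Substituting: PI = $19,681.14 / $28,100.00
PI = 0.7004

0.7004


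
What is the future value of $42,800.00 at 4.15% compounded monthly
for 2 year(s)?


Formula: FV = P * (1 + r/m)^(m*t)
Period rate: r/m = 0.0415 / 12 = 0.003458
Total periods: m*t = 12 * 2 = 24
Growth factor: (1 + 0.003458)^24 = 1.086386
FV = $42,800.00 * 1.086386 = $46,497.33

$46,497.33


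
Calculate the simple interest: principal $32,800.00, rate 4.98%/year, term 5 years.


Formula: I = P * r * t
Substituting: I = $32,800.00 * 0.0498 * 5
Step: I = $32,800.00 * 0.249
I = $8,167.20

$8,167.20


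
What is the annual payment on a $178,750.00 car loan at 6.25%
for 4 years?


Formula: PMT = PV * r / (1 - (1+r)^(-n))
Denominator: 1 - (1 + 0.0625)^(-4) = 0.215335
Numerator: $178,750.00 * 0.0625 = 11171.875
PMT = 11171.875 / 0.215335 = $51,881.36

$51,881.36


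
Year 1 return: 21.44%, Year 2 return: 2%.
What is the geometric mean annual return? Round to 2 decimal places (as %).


Formula: Geometric mean = ((1+r1)*(1+r2))^(1/2) - 1
Product: (1 + 0.2144) * (1 + 0.02) = 1.2144 * 1.02 = 1.238688
Square root: 1.238688^0.5 = 1.112964
Geometric mean = 1.112964 - 1 = 0.112964
As percentage: 11.30%

11.30%


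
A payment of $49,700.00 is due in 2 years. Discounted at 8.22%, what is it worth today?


Formula: PV = FV / (1 + r)^n
Substituting: PV = $49,700.00 / (1 + 0.0822)^2
Discount factor: (1.0822)^2 = 1.171157
PV = $49,700.00 / 1.171157 = $42,436.67

$42,436.67


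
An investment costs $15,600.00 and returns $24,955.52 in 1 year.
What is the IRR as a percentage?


Formula: IRR = C1/C0 - 1
Substituting: IRR = $24,955.52 / $15,600.00 - 1
Ratio: 1.599713 - 1 = 0.599713
IRR = 59.9713%

59.9713%


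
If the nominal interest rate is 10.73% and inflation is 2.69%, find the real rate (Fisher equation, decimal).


Formula: (1 + r_real) = (1 + r_nom) / (1 + inflation)
Substituting: (1 + r_real) = 1.1073 / 1.0269
(1 + r_real) = 1.078294
r_real = 1.078294 - 1 = 0.078294

0.078294


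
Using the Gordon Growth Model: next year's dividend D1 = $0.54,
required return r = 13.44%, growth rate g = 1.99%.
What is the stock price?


Formula: P = D1 / (r - g)
Spread: r - g = 0.1344 - 0.0199 = 0.1145
Substituting: P = $0.54 / 0.1145
P = $4.72

$4.72


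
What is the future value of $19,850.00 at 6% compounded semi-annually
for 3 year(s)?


Formula: FV = P * (1 + r/m)^(m*t)
Period rate: r/m = 0.06 / 2 = 0.03
Total periods: m*t = 2 * 3 = 6
Growth factor: (1 + 0.03)^6 = 1.194052
FV = $19,850.00 * 1.194052 = $23,701.94

$23,701.94


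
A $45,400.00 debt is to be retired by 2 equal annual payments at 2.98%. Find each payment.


Formula: PMT = PV * r / (1 - (1+r)^(-n))
Denominator: 1 - (1 + 0.0298)^(-2) = 0.057038
Numerator: $45,400.00 * 0.0298 = 1352.92
PMT = 1352.92 / 0.057038 = $23,719.66

$23,719.66


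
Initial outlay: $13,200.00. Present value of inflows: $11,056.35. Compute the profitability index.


Formula: PI = PV(cash flows) / initial investment
Substituting: PI = $11,056.35 / $13,200.00
PI = 0.8376

0.8376


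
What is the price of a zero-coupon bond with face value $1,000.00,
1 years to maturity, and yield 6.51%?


Formula: Price = FV / (1 + r)^n
Substituting: Price = $1,000.00 / (1 + 0.0651)^1
Discount factor: (1.0651)^1 = 1.0651
Price = $1,000.00 / 1.0651 = $938.88

$938.88


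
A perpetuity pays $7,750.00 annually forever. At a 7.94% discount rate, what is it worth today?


Formula: PV = C / r
Substituting: PV = $7,750.00 / 0.0794
PV = $97,607.05

$97,607.05


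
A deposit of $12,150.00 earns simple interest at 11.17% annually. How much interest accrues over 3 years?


Formula: I = P * r * t
Substituting: I = $12,150.00 * 0.1117 * 3
Step: I = $12,150.00 * 0.3351
I = $4,071.47

$4,071.47


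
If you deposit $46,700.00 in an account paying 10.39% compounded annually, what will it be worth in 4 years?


Formula: FV = P * (1 + r)^n
Substituting: FV = $46,700.00 * (1 + 0.1039)^4
Growth factor: (1.1039)^4 = 1.484974
FV = $46,700.00 * 1.484974 = $69,348.30

$69,348.30


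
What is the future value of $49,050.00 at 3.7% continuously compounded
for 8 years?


Formula: FV = P * e^(r*t)
Exponent: r*t = 0.037 * 8 = 0.296
e^(0.296) = 1.34447
FV = $49,050.00 * 1.34447 = $65,946.26

$65,946.26


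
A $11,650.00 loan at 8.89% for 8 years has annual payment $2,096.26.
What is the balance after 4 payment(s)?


Formula: Balance = PV*(1+r)^k - PMT*((1+r)^k - 1)/r
Growth: (1 + 0.0889)^4 = 1.405892
Accumulated factor: ((1+r)^k - 1)/r = 4.565715
Balance = $11,650.00 * 1.405892 - $2,096.26 * 4.565715
Balance = $6,807.72

$6,807.72


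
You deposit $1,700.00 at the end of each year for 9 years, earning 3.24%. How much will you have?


Formula: FV = PMT * ((1+r)^n - 1) / r
Growth factor: (1 + 0.0324)^9 = 1.332392
Numerator: 1.332392 - 1 = 0.332392
FV = $1,700.00 * 0.332392 / 0.0324 = $17,440.31

$17,440.31


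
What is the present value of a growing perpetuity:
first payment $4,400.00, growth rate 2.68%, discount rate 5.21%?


Formula: PV = C / (r - g)
Spread: r - g = 0.0521 - 0.0268 = 0.0253
Substituting: PV = $4,400.00 / 0.0253
PV = $173,913.04

$173,913.04


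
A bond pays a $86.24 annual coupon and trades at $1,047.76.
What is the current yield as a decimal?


Formula: Current yield = annual coupon / price
Substituting: CY = $86.24 / $1,047.76
CY = 0.082309

0.082309


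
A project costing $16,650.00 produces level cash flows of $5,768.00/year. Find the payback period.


Formula: Payback = investment / annual cash flow
Substituting: Payback = $16,650.00 / $5,768.00
Payback = 2.8866 years

2.8866 years


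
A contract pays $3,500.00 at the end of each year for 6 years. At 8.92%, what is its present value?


Formula: PV = PMT * (1 - (1+r)^(-n)) / r
Discount factor: (1 + 0.0892)^(-6) = 0.5989
Bracket: 1 - 0.5989 = 0.4011
PV = $3,500.00 * 0.4011 / 0.0892 = $15,738.23

$15,738.23


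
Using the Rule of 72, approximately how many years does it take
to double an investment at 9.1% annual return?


Formula: Years ≈ 72 / r
Substituting: Years ≈ 72 / 9.1
Years ≈ 7.9

7.9 years


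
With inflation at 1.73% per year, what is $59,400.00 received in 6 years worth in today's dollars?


Formula: Real value = nominal / (1 + inflation)^years
Price level: (1 + 0.0173)^6 = 1.108394
Real value = $59,400.00 / 1.108394 = $53,591.04

$53,591.04


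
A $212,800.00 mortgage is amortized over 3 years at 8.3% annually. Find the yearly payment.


Formula: PMT = PV * r / (1 - (1+r)^(-n))
Denominator: 1 - (1 + 0.083)^(-3) = 0.212746
Numerator: $212,800.00 * 0.083 = 17662.4
PMT = 17662.4 / 0.212746 = $83,020.89

$83,020.89


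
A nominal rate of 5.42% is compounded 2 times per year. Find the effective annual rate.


Formula: EAR = (1 + r/m)^m - 1
Period rate: r/m = 0.0542 / 2 = 0.0271
Compounding: (1 + 0.0271)^2 = 1.054934
EAR = 1.054934 - 1 = 0.054934

0.054934


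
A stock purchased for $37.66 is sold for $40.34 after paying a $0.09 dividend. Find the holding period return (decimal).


Formula: HPR = (P1 - P0 + D) / P0
Gain: $40.34 - $37.66 + $0.09 = $2.77
HPR = $2.77 / $37.66 = 0.0736

0.0736


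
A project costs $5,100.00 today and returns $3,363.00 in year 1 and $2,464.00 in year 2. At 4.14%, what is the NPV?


Formula: NPV = C0 + C1/(1+r) + C2/(1+r)^2
Discount C1: $3,363.00 / (1 + 0.0414) = $3,229.31
Discount C2: $2,464.00 / (1 + 0.0414)^2 = $2,271.99
NPV = -$5,100.00 + $3,229.31 + $2,271.99 = $401.29

$401.29


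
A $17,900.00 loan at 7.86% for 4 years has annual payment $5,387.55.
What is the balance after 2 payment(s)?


Formula: Balance = PV*(1+r)^k - PMT*((1+r)^k - 1)/r
Growth: (1 + 0.0786)^2 = 1.163378
Accumulated factor: ((1+r)^k - 1)/r = 2.0786
Balance = $17,900.00 * 1.163378 - $5,387.55 * 2.0786
Balance = $9,625.90

$9,625.90


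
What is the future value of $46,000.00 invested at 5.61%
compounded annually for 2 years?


Formula: FV = P * (1 + r)^n
Substituting: FV = $46,000.00 * (1 + 0.0561)^2
Growth factor: (1.0561)^2 = 1.115347
FV = $46,000.00 * 1.115347 = $51,305.97

$51,305.97
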